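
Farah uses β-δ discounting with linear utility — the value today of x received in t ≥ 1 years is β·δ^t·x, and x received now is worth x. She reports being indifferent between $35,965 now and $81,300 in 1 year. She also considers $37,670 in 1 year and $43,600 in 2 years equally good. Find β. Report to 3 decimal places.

β ≈ 0.512

The second indifference involves only future payoffs, so β cancels: β·δ^1·37670 = β·δ^2·43600, giving δ = 37670/43600 = 0.86399.
Now use the now-vs-future pair: 35965 = β·δ·81300 gives β = 35965/(0.86399·81300) ≈ 0.512.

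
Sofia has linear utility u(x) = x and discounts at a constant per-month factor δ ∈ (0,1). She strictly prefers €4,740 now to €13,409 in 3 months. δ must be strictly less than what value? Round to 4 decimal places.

The preference means 4740 > δ^3·13409.
Hence δ^3 < 4740/13409 = 0.35349, and x ↦ x^(1/3) is increasing on (0,∞).
δ < 0.35349^(1/3) = 0.7071.

δ < 0.7071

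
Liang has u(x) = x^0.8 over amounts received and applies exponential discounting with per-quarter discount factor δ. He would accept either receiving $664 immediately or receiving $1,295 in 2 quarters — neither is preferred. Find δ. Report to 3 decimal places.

The payoff in 2 quarters is discounted by δ^2, so u(664) = δ^2·u(1295) and δ^2 = u(664)/u(1295).
With u(x) = x^0.8: δ^2 = 664^0.8/1295^0.8 = (664/1295)^0.8 = 0.58603.
Hence δ = (0.58603)^(1/2) = 0.76552.

δ ≈ 0.766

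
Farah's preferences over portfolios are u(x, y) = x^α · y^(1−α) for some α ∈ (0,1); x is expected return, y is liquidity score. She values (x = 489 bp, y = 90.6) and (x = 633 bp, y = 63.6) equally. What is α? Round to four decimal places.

α ≈ 0.5782

The Cobb–Douglas utilities coincide, so 489^α·90.6^(1−α) = 633^α·63.6^(1−α).
Rearrange to (489/633)^α = (63.6/90.6)^(1−α) and take logs: α·-0.2581079 = (1−α)·-0.3538407.
So α/(1−α) = (-0.3538407)/(-0.2581079) = 1.3709022, and α = 1.3709022/2.3709022 ≈ 0.5782.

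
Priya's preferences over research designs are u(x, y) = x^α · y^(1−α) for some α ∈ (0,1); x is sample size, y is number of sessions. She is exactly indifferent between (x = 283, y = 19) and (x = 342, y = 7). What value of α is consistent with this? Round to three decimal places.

α ≈ 0.841

Set the two utilities equal: 283^α·19^(1−α) = 342^α·7^(1−α).
(283/342)^α = (7/19)^(1−α); take logs: α·ln(283/342) = (1−α)·ln(7/19), i.e. α·-0.189364 = (1−α)·-0.998529.
Thus α·(-1.187893) = -0.998529, so α = -0.998529/-1.187893 ≈ 0.841.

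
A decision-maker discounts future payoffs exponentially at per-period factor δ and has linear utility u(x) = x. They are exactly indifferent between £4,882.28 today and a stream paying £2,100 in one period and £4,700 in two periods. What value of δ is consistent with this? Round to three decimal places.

Equating present values: 4882.28 = 2100δ + 4700δ².
Rearranged: 4700δ² + 2100δ − 4882.28 = 0.
The positive root is δ = [−2100 + √(2100² + 4·4700·4882.28)] / (2·4700) = (−2100 + 9808.000)/9400 ≈ 0.820.

δ ≈ 0.820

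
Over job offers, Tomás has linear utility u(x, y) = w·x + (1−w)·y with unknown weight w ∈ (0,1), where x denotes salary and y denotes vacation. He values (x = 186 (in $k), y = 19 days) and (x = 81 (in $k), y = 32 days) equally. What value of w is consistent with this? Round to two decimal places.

u(186,19) = u(81,32) means w·186 + (1−w)·19 = w·81 + (1−w)·32.
w·(186−81) = (1−w)·(32−19), i.e. w·105 = (1−w)·13.
The marginal rate of substitution is 13/105, so w = 13/(105+13) = 0.11.

w = 0.11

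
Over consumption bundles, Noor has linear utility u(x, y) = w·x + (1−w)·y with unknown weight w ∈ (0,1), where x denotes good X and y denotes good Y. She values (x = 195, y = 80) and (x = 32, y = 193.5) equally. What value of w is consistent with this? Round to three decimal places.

w = 0.410

Equating utilities: w·195 + (1−w)·80 = w·32 + (1−w)·193.5.
w·(195−32) = (1−w)·(193.5−80), i.e. w·163 = (1−w)·113.5.
So w/(1−w) = 113.5/163 = 0.6963, giving w = 113.5/(163+113.5) = 0.410.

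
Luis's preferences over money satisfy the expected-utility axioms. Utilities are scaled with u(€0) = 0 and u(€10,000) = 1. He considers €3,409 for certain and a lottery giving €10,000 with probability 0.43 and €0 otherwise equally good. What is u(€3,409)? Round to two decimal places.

By the standard-gamble method, u(€3,409) is just the indifference probability on the best outcome: 0.43.

0.43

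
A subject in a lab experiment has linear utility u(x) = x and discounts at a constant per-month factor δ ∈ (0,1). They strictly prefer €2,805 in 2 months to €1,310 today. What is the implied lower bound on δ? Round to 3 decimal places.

Comparing present values: 1310 < δ^2·2805.
Dividing by 2805: δ^2 > 0.46702. Both sides are positive, so the square root keeps the direction.
δ > 0.46702^(1/2) = 0.683.

δ > 0.683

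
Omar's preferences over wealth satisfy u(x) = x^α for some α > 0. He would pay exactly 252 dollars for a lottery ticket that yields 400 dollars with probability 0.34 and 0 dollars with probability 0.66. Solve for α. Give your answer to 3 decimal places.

α ≈ 2.335

EU(lottery) = 0.34·400^α + 0.66·0 = 0.34·400^α.
Indifference: 252^α = 0.34·400^α, so (252/400)^α = 0.34.
Taking logs: α·ln(252/400) = ln(0.34), so α = -1.078810 / -0.462035 ≈ 2.335.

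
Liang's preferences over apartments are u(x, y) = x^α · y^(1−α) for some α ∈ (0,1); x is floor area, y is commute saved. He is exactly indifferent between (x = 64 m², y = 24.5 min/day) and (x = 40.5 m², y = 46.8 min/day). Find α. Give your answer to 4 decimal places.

α ≈ 0.5858

The Cobb–Douglas utilities coincide, so 64^α·24.5^(1−α) = 40.5^α·46.8^(1−α).
Rearrange to (64/40.5)^α = (46.8/24.5)^(1−α) and take logs: α·0.4575811 = (1−α)·0.6472101.
Thus α·(1.1047912) = 0.6472101, so α = 0.6472101/1.1047912 ≈ 0.5858.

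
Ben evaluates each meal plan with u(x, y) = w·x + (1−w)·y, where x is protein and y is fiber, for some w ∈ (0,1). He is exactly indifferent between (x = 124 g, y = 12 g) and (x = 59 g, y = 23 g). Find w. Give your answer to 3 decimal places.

Indifference: w·124 + (1−w)·12 = w·59 + (1−w)·23.
Collecting terms: w·65 = (1−w)·11.
So w/(1−w) = 11/65 = 0.1692, giving w = 11/(65+11) = 0.145.

w = 0.145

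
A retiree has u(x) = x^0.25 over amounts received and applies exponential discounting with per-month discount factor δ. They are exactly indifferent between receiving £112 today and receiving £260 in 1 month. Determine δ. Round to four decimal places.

δ ≈ 0.8101

Indifference means u(112) = δ · u(260), so δ = u(112)/u(260).
With u(x) = x^0.25: δ = 112^0.25/260^0.25 = (112/260)^0.25 = 0.81014.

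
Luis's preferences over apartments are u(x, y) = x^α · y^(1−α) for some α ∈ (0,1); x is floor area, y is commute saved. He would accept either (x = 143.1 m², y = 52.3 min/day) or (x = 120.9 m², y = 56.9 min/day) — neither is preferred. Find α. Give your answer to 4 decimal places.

α ≈ 0.3334

Set the two utilities equal: 143.1^α·52.3^(1−α) = 120.9^α·56.9^(1−α).
Taking logs: α·ln 143.1 + (1−α)·ln 52.3 = α·ln 120.9 + (1−α)·ln 56.9, i.e. α·0.1685799 = (1−α)·0.0842990.
So α/(1−α) = (0.0842990)/(0.1685799) = 0.5000537, and α = 0.5000537/1.5000537 ≈ 0.3334.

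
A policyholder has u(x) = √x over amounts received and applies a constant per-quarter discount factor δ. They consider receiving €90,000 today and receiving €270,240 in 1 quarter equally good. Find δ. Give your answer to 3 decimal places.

δ ≈ 0.577

Equating discounted utilities: u(90000) = δ·u(270240) ⇒ δ = u(90000)/u(270240).
Since u(x) = √x, δ = √(90000/270240) = 0.57709.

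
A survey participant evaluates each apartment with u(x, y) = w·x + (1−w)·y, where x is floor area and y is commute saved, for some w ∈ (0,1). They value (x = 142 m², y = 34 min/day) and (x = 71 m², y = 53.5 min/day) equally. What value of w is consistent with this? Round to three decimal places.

w = 0.215

u(142,34) = u(71,53.5) means w·142 + (1−w)·34 = w·71 + (1−w)·53.5.
Rearranging, 71·w − 19.5·(1−w) = 0.
The marginal rate of substitution is 19.5/71, so w = 19.5/(71+19.5) = 0.215.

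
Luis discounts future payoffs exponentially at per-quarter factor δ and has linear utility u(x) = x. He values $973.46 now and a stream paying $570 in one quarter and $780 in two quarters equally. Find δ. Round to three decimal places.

The stream is worth 570δ + 780δ² today, so 570δ + 780δ² = 973.46.
So 780δ² + 570δ − 973.46 = 0.
The positive root is δ = [−570 + √(570² + 4·780·973.46)] / (2·780) = (−570 + 1833.602)/1560 ≈ 0.810.

δ ≈ 0.810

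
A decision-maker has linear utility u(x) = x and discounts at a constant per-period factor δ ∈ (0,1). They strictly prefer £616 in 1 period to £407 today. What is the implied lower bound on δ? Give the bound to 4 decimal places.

The preference means 407 < δ·616.
Dividing through by 616 gives δ > 0.66071.

δ > 0.6607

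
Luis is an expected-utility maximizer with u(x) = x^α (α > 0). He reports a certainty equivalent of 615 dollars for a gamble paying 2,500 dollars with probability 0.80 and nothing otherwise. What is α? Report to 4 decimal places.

The lottery's expected utility is 0.80·u(2500) + 0.20·u(0) = 0.80·2500^α (since u(0) = 0 for α > 0).
Equating: 615^α = 0.80·2500^α, i.e. 0.2460^α = 0.80.
α = ln(0.80) / ln(615/2500) = -0.2231436/-1.4024237 ≈ 0.1591.

α ≈ 0.1591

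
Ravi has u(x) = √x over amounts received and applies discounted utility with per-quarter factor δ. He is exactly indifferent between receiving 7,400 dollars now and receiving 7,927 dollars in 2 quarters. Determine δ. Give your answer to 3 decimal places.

The payoff in 2 quarters is discounted by δ^2, so u(7400) = δ^2·u(7927) and δ^2 = u(7400)/u(7927).
With u(x) = √x: δ^2 = √7400/√7927 = √(7400/7927) = 0.96619.
Hence δ = (0.96619)^(1/2) = 0.98295.

δ ≈ 0.983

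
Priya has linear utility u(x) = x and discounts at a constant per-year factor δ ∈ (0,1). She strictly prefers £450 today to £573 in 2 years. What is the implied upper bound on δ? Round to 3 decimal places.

The preference means 450 > δ^2·573.
So δ^2 < 450/573 = 0.78534; taking the square root of both positive sides preserves the inequality.
δ < (450/573)^(1/2) ≈ 0.886.

δ < 0.886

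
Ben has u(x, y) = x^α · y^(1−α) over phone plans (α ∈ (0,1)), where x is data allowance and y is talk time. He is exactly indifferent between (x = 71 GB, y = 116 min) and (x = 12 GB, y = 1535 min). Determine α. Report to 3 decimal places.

Indifference: 71^α · 116^(1−α) = 12^α · 1535^(1−α).
(71/12)^α = (1535/116)^(1−α); take logs: α·ln(71/12) = (1−α)·ln(1535/116), i.e. α·1.777773 = (1−α)·2.582695.
So α/(1−α) = (2.582695)/(1.777773) = 1.452770, and α = 1.452770/2.452770 ≈ 0.592.

α ≈ 0.592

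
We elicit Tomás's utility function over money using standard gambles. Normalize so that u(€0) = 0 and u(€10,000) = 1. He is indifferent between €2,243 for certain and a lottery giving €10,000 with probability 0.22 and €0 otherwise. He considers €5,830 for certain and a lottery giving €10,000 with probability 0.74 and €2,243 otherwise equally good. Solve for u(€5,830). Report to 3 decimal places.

The first gamble pins u(€2,243): it must equal 0.22·1 + 0.78·0 = 0.22.
The second indifference gives u(€5,830) = 0.74·u(€10,000) + 0.26·u(€2,243) = 0.74·1.00 + 0.26·0.22 = 0.7972.

0.797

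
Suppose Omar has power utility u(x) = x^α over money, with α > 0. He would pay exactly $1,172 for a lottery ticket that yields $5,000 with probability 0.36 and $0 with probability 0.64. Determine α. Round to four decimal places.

α ≈ 0.7042

The lottery's expected utility is 0.36·u(5000) + 0.64·u(0) = 0.36·5000^α (since u(0) = 0 for α > 0).
Equating: 1172^α = 0.36·5000^α, i.e. 0.2344^α = 0.36.
Take logs: α = ln 0.36 / ln(1172/5000) ≈ 0.704234.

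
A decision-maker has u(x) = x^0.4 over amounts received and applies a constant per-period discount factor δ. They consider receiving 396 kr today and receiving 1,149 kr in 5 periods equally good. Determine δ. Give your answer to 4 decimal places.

Indifference means u(396) = δ^5 · u(1149), so δ^5 = u(396)/u(1149).
Since u(x) = x^0.4, δ^5 = (396/1149)^0.4 = 0.34465^0.4 = 0.65306.
Hence δ = (0.65306)^(1/5) = 0.918311.

δ ≈ 0.9183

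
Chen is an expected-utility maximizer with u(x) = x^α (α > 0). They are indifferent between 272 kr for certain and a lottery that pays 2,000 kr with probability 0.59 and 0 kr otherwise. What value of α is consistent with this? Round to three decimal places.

The lottery's expected utility is 0.59·u(2000) + 0.41·u(0) = 0.59·2000^α (since u(0) = 0 for α > 0).
Setting u(272) equal to that: 272^α = 0.59·2000^α ⇒ (272/2000)^α = 0.59.
Take logs: α = ln 0.59 / ln(272/2000) ≈ 0.26446.

α ≈ 0.264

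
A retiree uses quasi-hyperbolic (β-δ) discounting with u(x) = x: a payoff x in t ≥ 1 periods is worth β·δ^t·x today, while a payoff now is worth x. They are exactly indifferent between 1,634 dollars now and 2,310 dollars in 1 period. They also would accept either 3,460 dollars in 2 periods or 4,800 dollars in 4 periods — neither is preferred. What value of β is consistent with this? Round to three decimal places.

The second indifference involves only future payoffs, so β cancels: β·δ^2·3460 = β·δ^4·4800, giving δ^2 = 3460/4800 = 0.72083, so δ = 0.84902.
Substituting δ into 1634 = β·δ·2310: β = 1634/(1961.234) ≈ 0.833.

β ≈ 0.833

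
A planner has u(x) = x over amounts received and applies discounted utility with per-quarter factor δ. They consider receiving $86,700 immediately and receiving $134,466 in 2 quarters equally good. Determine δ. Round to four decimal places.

δ ≈ 0.8030

The payoff in 2 quarters is discounted by δ^2, so u(86700) = δ^2·u(134466) and δ^2 = u(86700)/u(134466).
With u(x) = x: δ^2 = 86700/134466 = 0.64477.
Taking the square root: δ = 0.64477^(1/2) ≈ 0.8030.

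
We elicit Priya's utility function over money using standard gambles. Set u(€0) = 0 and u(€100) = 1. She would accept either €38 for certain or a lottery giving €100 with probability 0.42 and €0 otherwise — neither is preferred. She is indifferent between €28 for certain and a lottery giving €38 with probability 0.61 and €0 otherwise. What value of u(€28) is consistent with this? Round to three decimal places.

0.256

The first gamble pins u(€38): it must equal 0.42·1 + 0.58·0 = 0.42.
Then u(€28) = 0.61·u(€38) + 0.39·u(€0) = 0.61·0.42 + 0.39·0.00 = 0.2562.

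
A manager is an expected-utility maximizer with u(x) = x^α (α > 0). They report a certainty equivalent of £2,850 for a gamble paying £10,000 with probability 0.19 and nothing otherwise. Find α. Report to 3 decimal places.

α ≈ 1.323

Since u(0) = 0, the lottery's EU is 0.19·10000^α.
Equating: 2850^α = 0.19·10000^α, i.e. 0.2850^α = 0.19.
Take logs: α = ln 0.19 / ln(2850/10000) ≈ 1.32301.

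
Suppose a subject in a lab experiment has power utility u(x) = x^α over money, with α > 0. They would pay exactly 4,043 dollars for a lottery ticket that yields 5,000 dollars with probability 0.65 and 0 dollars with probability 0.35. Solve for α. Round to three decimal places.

α ≈ 2.028

Since u(0) = 0, the lottery's EU is 0.65·5000^α.
Setting u(4043) equal to that: 4043^α = 0.65·5000^α ⇒ (4043/5000)^α = 0.65.
Taking logs: α·ln(4043/5000) = ln(0.65), so α = -0.430783 / -0.212451 ≈ 2.028.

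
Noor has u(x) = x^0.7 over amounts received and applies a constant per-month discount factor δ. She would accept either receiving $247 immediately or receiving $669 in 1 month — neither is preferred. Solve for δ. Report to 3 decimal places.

δ ≈ 0.498

Indifference means u(247) = δ · u(669), so δ = u(247)/u(669).
Since u(x) = x^0.7, δ = (247/669)^0.7 = 0.36921^0.7 = 0.49784.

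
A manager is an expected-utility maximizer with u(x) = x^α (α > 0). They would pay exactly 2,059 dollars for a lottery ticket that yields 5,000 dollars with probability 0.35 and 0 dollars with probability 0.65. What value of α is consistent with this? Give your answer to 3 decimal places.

EU(lottery) = 0.35·5000^α + 0.65·0 = 0.35·5000^α.
Indifference: 2059^α = 0.35·5000^α, so (2059/5000)^α = 0.35.
Taking logs: α·ln(2059/5000) = ln(0.35), so α = -1.049822 / -0.887217 ≈ 1.183.

α ≈ 1.183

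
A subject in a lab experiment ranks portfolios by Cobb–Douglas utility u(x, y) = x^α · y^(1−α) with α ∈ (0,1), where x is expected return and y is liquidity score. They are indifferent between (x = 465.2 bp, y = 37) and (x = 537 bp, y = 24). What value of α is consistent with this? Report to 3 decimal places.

Indifference: 465.2^α · 37^(1−α) = 537^α · 24^(1−α).
Taking logs: α·ln 465.2 + (1−α)·ln 37 = α·ln 537 + (1−α)·ln 24, i.e. α·-0.143531 = (1−α)·-0.432864.
Thus α·(-0.576395) = -0.432864, so α = -0.432864/-0.576395 ≈ 0.751.

α ≈ 0.751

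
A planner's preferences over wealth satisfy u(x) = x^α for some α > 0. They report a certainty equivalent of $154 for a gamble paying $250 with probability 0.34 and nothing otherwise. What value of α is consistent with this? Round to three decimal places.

EU(lottery) = 0.34·250^α + 0.66·0 = 0.34·250^α.
Indifference: 154^α = 0.34·250^α, so (154/250)^α = 0.34.
Taking logs: α·ln(154/250) = ln(0.34), so α = -1.078810 / -0.484508 ≈ 2.227.

α ≈ 2.227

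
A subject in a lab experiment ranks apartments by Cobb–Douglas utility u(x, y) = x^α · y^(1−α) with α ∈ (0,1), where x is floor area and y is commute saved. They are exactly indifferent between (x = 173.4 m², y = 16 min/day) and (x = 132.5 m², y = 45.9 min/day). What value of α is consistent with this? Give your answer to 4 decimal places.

α ≈ 0.7966

Indifference: 173.4^α · 16^(1−α) = 132.5^α · 45.9^(1−α).
Taking logs: α·ln 173.4 + (1−α)·ln 16 = α·ln 132.5 + (1−α)·ln 45.9, i.e. α·0.2690184 = (1−α)·1.0538764.
With A = 0.2690184 and B = 1.0538764: α·A = (1−α)·B, so α = B/(A+B) = 1.0538764/1.3228948 ≈ 0.7966.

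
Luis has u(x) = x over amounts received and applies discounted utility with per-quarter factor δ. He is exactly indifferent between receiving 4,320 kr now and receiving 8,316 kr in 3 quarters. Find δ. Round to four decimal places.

δ ≈ 0.8039

The payoff in 3 quarters is discounted by δ^3, so u(4320) = δ^3·u(8316) and δ^3 = u(4320)/u(8316).
With u(x) = x: δ^3 = 4320/8316 = 0.51948.
So δ = 0.51948^(1/3) ≈ 0.8039.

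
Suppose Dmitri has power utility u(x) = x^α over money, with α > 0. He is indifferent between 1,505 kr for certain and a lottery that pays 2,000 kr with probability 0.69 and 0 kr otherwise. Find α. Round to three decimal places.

α ≈ 1.305

EU(lottery) = 0.69·2000^α + 0.31·0 = 0.69·2000^α.
Equating: 1505^α = 0.69·2000^α, i.e. 0.7525^α = 0.69.
Taking logs: α·ln(1505/2000) = ln(0.69), so α = -0.371064 / -0.284354 ≈ 1.305.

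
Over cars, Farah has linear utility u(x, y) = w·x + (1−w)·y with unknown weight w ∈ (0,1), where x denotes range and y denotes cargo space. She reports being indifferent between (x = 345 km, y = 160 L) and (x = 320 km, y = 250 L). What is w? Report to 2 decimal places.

w = 0.78

Equating utilities: w·345 + (1−w)·160 = w·320 + (1−w)·250.
Collecting terms: w·25 = (1−w)·90.
So w/(1−w) = 90/25 = 3.6000, giving w = 90/(25+90) = 0.78.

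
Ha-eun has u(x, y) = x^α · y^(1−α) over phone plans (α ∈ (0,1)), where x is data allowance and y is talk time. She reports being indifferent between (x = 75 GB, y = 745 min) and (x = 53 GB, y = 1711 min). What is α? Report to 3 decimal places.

Indifference: 75^α · 745^(1−α) = 53^α · 1711^(1−α).
Taking logs: α·ln 75 + (1−α)·ln 745 = α·ln 53 + (1−α)·ln 1711, i.e. α·0.347196 = (1−α)·0.831449.
So α/(1−α) = (0.831449)/(0.347196) = 2.394754, and α = 2.394754/3.394754 ≈ 0.705.

α ≈ 0.705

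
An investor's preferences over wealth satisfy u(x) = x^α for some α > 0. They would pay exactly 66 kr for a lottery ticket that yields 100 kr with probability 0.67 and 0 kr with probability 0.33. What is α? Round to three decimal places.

α ≈ 0.964

Since u(0) = 0, the lottery's EU is 0.67·100^α.
Indifference: 66^α = 0.67·100^α, so (66/100)^α = 0.67.
Taking logs: α·ln(66/100) = ln(0.67), so α = -0.400478 / -0.415515 ≈ 0.964.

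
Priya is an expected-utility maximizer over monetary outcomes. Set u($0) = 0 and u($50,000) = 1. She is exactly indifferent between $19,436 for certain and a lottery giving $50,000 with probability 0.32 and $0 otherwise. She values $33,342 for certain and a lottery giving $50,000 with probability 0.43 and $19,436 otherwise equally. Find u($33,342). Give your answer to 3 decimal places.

0.612

The first gamble pins u($19,436): it must equal 0.32·1 + 0.68·0 = 0.32.
The second indifference gives u($33,342) = 0.43·u($50,000) + 0.57·u($19,436) = 0.43·1.00 + 0.57·0.32 = 0.6124.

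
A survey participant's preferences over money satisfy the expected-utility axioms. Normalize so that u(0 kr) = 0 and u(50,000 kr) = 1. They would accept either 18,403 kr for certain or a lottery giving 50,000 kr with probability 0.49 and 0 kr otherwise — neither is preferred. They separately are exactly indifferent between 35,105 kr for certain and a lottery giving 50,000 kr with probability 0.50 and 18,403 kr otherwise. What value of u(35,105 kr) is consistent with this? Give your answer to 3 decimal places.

The first gamble pins u(18,403 kr): it must equal 0.49·1 + 0.51·0 = 0.49.
The second indifference gives u(35,105 kr) = 0.50·u(50,000 kr) + 0.50·u(18,403 kr) = 0.50·1.00 + 0.50·0.49 = 0.7450.

0.745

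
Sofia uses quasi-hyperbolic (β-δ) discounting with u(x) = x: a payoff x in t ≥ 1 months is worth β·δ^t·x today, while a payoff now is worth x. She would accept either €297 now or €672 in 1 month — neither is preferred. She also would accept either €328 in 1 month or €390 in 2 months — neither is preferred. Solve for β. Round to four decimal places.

β ≈ 0.5255

The second indifference involves only future payoffs, so β cancels: β·δ^1·328 = β·δ^2·390, giving δ = 328/390 = 0.84103.
Substituting δ into 297 = β·δ·672: β = 297/(565.169) ≈ 0.5255.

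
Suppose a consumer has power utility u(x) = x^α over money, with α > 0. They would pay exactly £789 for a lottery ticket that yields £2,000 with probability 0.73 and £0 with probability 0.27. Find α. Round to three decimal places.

EU(lottery) = 0.73·2000^α + 0.27·0 = 0.73·2000^α.
Equating: 789^α = 0.73·2000^α, i.e. 0.3945^α = 0.73.
α = ln(0.73) / ln(789/2000) = -0.314711/-0.930136 ≈ 0.338.

α ≈ 0.338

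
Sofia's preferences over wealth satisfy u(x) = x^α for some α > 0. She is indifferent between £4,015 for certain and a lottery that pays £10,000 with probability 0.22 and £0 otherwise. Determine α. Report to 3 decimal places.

α ≈ 1.659

EU(lottery) = 0.22·10000^α + 0.78·0 = 0.22·10000^α.
Setting u(4015) equal to that: 4015^α = 0.22·10000^α ⇒ (4015/10000)^α = 0.22.
Taking logs: α·ln(4015/10000) = ln(0.22), so α = -1.514128 / -0.912548 ≈ 1.659.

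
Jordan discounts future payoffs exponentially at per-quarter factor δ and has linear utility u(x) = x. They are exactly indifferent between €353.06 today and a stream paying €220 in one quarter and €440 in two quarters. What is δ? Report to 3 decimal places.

δ ≈ 0.680

Present value of the stream is 220·δ + 440·δ². Indifference gives 220δ + 440δ² = 353.06.
Rearranged: 440δ² + 220δ − 353.06 = 0.
By the quadratic formula (taking the positive root), δ = (−220 + √669785.60) / 880 ≈ 0.680.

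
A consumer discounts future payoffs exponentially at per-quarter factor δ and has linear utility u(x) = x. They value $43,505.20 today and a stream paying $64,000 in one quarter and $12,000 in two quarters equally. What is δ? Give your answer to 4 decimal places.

Equating present values: 43505.20 = 64000δ + 12000δ².
Rearranged: 12000δ² + 64000δ − 43505.20 = 0.
By the quadratic formula (taking the positive root), δ = (−64000 + √6184249600.00) / 24000 ≈ 0.6100.

δ ≈ 0.6100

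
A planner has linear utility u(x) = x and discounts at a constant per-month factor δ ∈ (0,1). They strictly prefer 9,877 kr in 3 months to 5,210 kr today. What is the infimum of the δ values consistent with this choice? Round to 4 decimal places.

Under u(x) = x this choice says 5210 < δ^3·9877.
So δ^3 > 5210/9877 = 0.52749; taking the cube root of both positive sides preserves the inequality.
δ > 0.52749^(1/3) = 0.8080.

δ > 0.8080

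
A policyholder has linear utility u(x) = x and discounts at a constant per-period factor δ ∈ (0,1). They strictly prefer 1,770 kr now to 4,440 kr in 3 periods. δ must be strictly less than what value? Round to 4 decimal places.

Comparing present values: 1770 > δ^3·4440.
So δ^3 < 1770/4440 = 0.39865; taking the cube root of both positive sides preserves the inequality.
δ < 0.39865^(1/3) = 0.7360.

δ < 0.7360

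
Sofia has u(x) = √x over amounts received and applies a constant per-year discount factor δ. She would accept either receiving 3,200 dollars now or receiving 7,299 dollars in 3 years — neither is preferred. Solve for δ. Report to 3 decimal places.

Indifference means u(3200) = δ^3 · u(7299), so δ^3 = u(3200)/u(7299).
With u(x) = √x: δ^3 = √3200/√7299 = √(3200/7299) = 0.66213.
So δ = 0.66213^(1/3) ≈ 0.872.

δ ≈ 0.872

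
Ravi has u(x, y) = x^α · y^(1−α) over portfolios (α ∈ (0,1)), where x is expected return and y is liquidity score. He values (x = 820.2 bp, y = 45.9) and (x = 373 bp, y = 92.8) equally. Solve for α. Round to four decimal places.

The Cobb–Douglas utilities coincide, so 820.2^α·45.9^(1−α) = 373^α·92.8^(1−α).
Rearrange to (820.2/373)^α = (92.8/45.9)^(1−α) and take logs: α·0.7879698 = (1−α)·0.7039815.
Thus α·(1.4919513) = 0.7039815, so α = 0.7039815/1.4919513 ≈ 0.4719.

α ≈ 0.4719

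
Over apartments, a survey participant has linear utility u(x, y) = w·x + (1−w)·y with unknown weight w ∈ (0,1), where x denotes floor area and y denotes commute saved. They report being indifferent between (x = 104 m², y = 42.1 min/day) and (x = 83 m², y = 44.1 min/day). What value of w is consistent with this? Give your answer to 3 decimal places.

w = 0.087

Equating utilities: w·104 + (1−w)·42.1 = w·83 + (1−w)·44.1.
Collecting terms: w·21 = (1−w)·2.
Hence w = 2/(21+2) = 2/23 = 0.087.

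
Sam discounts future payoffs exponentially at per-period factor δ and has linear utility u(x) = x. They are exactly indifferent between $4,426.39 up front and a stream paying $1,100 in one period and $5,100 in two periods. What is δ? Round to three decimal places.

Equating present values: 4426.39 = 1100δ + 5100δ².
So 5100δ² + 1100δ − 4426.39 = 0.
The positive root is δ = [−1100 + √(1100² + 4·5100·4426.39)] / (2·5100) = (−1100 + 9566.000)/10200 ≈ 0.830.

δ ≈ 0.830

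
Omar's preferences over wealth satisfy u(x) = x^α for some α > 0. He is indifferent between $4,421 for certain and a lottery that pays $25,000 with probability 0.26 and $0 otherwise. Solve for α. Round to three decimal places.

The lottery's expected utility is 0.26·u(25000) + 0.74·u(0) = 0.26·25000^α (since u(0) = 0 for α > 0).
Equating: 4421^α = 0.26·25000^α, i.e. 0.1768^α = 0.26.
Take logs: α = ln 0.26 / ln(4421/25000) ≈ 0.77753.

α ≈ 0.778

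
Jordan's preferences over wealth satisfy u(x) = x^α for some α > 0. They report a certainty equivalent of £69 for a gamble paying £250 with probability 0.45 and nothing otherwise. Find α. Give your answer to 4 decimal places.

α ≈ 0.6203

EU(lottery) = 0.45·250^α + 0.55·0 = 0.45·250^α.
Setting u(69) equal to that: 69^α = 0.45·250^α ⇒ (69/250)^α = 0.45.
Taking logs: α·ln(69/250) = ln(0.45), so α = -0.7985077 / -1.2873544 ≈ 0.6203.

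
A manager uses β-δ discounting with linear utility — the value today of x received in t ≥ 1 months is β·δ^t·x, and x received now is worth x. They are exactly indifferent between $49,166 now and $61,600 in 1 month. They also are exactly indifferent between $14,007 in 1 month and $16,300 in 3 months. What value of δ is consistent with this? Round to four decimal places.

δ ≈ 0.9270

Both payoffs in the second observation are in the future, so β drops out: δ^1·14007 = δ^3·16300 ⇒ δ^2 = 14007/16300 = 0.85933, so δ = 0.92700.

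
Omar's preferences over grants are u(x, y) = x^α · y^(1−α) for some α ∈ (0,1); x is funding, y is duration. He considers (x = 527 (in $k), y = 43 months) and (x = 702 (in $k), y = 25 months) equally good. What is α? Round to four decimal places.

The Cobb–Douglas utilities coincide, so 527^α·43^(1−α) = 702^α·25^(1−α).
Taking logs: α·ln 527 + (1−α)·ln 43 = α·ln 702 + (1−α)·ln 25, i.e. α·-0.2867329 = (1−α)·-0.5423243.
Thus α·(-0.8290572) = -0.5423243, so α = -0.5423243/-0.8290572 ≈ 0.6541.

α ≈ 0.6541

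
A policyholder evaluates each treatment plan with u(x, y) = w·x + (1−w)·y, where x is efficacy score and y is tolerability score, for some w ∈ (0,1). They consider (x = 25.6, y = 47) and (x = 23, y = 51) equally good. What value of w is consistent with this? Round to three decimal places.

w = 0.606

u(25.6,47) = u(23,51) means w·25.6 + (1−w)·47 = w·23 + (1−w)·51.
w·(25.6−23) = (1−w)·(51−47), i.e. w·2.6 = (1−w)·4.
So w/(1−w) = 4/2.6 = 1.5385, giving w = 4/(2.6+4) = 0.606.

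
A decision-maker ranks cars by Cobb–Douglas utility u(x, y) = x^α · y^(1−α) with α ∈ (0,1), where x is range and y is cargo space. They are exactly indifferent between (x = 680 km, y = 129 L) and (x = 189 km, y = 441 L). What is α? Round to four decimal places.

α ≈ 0.4898

The Cobb–Douglas utilities coincide, so 680^α·129^(1−α) = 189^α·441^(1−α).
Rearrange to (680/189)^α = (441/129)^(1−α) and take logs: α·1.2803458 = (1−α)·1.2292325.
So α/(1−α) = (1.2292325)/(1.2803458) = 0.9600785, and α = 0.9600785/1.9600785 ≈ 0.4898.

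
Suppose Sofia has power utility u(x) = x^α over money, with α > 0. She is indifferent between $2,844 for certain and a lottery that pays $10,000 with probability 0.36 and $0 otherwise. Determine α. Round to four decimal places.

α ≈ 0.8125

Since u(0) = 0, the lottery's EU is 0.36·10000^α.
Equating: 2844^α = 0.36·10000^α, i.e. 0.2844^α = 0.36.
Take logs: α = ln 0.36 / ln(2844/10000) ≈ 0.812528.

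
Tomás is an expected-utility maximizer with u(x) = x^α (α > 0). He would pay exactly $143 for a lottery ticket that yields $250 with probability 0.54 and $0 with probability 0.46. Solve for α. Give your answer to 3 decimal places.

Since u(0) = 0, the lottery's EU is 0.54·250^α.
Setting u(143) equal to that: 143^α = 0.54·250^α ⇒ (143/250)^α = 0.54.
α = ln(0.54) / ln(143/250) = -0.616186/-0.558616 ≈ 1.103.

α ≈ 1.103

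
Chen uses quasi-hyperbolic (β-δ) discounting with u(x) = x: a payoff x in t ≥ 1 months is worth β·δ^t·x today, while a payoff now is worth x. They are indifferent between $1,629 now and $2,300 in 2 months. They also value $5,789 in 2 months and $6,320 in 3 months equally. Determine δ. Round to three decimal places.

δ ≈ 0.916

Both payoffs in the second observation are in the future, so β drops out: δ^2·5789 = δ^3·6320 ⇒ δ = 5789/6320 = 0.91598.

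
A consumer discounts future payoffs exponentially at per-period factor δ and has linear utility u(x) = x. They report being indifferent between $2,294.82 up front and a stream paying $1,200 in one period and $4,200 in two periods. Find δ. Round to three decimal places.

Equating present values: 2294.82 = 1200δ + 4200δ².
That is, 4200δ² + 1200δ − 2294.82 = 0, a quadratic in δ.
δ = (−1200 + √(1200² + 4·4200·2294.82)) / (2·4200) = (−1200 + √39992976.00) / 8400 ≈ 0.610.

δ ≈ 0.610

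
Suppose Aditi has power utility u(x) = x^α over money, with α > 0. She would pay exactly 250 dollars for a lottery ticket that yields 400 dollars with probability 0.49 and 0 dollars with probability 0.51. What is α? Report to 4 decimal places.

Since u(0) = 0, the lottery's EU is 0.49·400^α.
Indifference: 250^α = 0.49·400^α, so (250/400)^α = 0.49.
α = ln(0.49) / ln(250/400) = -0.7133499/-0.4700036 ≈ 1.5178.

α ≈ 1.5178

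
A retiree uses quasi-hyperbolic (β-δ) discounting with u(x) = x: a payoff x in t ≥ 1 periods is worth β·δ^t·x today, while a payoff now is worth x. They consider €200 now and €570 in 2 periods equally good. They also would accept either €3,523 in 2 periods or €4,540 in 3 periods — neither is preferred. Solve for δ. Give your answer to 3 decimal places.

The second indifference involves only future payoffs, so β cancels: β·δ^2·3523 = β·δ^3·4540, giving δ = 3523/4540 = 0.77599.

δ ≈ 0.776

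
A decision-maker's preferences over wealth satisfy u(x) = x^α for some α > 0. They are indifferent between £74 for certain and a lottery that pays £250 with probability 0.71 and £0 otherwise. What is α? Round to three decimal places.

Since u(0) = 0, the lottery's EU is 0.71·250^α.
Setting u(74) equal to that: 74^α = 0.71·250^α ⇒ (74/250)^α = 0.71.
Taking logs: α·ln(74/250) = ln(0.71), so α = -0.342490 / -1.217396 ≈ 0.281.

α ≈ 0.281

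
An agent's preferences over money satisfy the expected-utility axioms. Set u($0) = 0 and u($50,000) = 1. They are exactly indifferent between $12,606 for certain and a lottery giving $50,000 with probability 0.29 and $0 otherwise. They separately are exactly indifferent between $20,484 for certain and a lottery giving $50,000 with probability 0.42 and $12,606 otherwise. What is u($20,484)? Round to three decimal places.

The first gamble pins u($12,606): it must equal 0.29·1 + 0.71·0 = 0.29.
The second indifference gives u($20,484) = 0.42·u($50,000) + 0.58·u($12,606) = 0.42·1.00 + 0.58·0.29 = 0.5882.

0.588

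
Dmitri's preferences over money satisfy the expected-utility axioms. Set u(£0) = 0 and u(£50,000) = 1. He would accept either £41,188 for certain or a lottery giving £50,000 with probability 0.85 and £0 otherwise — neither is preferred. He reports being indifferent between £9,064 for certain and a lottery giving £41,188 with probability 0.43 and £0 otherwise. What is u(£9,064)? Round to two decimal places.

From the first indifference, u(£41,188) = 0.85·u(£50,000) + 0.15·u(£0) = 0.85·1 + 0.15·0 = 0.85.
Then u(£9,064) = 0.43·u(£41,188) + 0.57·u(£0) = 0.43·0.85 + 0.57·0.00 = 0.3655.

0.37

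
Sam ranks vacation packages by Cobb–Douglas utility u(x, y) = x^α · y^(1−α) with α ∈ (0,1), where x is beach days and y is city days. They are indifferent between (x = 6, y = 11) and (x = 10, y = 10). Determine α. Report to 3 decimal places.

α ≈ 0.157

Indifference: 6^α · 11^(1−α) = 10^α · 10^(1−α).
Taking logs: α·ln 6 + (1−α)·ln 11 = α·ln 10 + (1−α)·ln 10, i.e. α·-0.510826 = (1−α)·-0.095310.
With A = -0.510826 and B = -0.095310: α·A = (1−α)·B, so α = B/(A+B) = -0.095310/-0.606136 ≈ 0.157.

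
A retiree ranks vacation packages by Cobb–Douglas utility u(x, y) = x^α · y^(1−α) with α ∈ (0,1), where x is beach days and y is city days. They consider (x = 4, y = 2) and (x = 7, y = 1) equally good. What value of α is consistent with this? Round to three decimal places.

The Cobb–Douglas utilities coincide, so 4^α·2^(1−α) = 7^α·1^(1−α).
Rearrange to (4/7)^α = (1/2)^(1−α) and take logs: α·-0.559616 = (1−α)·-0.693147.
Thus α·(-1.252763) = -0.693147, so α = -0.693147/-1.252763 ≈ 0.553.

α ≈ 0.553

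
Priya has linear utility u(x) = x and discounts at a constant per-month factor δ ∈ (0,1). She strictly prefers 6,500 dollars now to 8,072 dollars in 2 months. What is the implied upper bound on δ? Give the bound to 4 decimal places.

Under u(x) = x this choice says 6500 > δ^2·8072.
So δ^2 < 6500/8072 = 0.80525; taking the square root of both positive sides preserves the inequality.
δ < (6500/8072)^(1/2) ≈ 0.8974.

δ < 0.8974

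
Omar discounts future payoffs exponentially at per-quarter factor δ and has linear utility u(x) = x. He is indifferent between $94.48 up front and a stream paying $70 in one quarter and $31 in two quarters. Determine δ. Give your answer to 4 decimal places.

Present value of the stream is 70·δ + 31·δ². Indifference gives 70δ + 31δ² = 94.48.
Rearranged: 31δ² + 70δ − 94.48 = 0.
δ = (−70 + √(70² + 4·31·94.48)) / (2·31) = (−70 + √16615.52) / 62 ≈ 0.9500.

δ ≈ 0.9500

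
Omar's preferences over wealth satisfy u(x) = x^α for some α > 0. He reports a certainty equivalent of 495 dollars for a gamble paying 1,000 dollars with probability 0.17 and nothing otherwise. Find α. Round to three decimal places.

α ≈ 2.520

Since u(0) = 0, the lottery's EU is 0.17·1000^α.
Equating: 495^α = 0.17·1000^α, i.e. 0.4950^α = 0.17.
Taking logs: α·ln(495/1000) = ln(0.17), so α = -1.771957 / -0.703198 ≈ 2.520.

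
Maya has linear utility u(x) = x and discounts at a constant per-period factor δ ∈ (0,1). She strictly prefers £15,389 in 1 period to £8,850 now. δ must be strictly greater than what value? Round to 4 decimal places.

Under u(x) = x this choice says 8850 < δ·15389.
Dividing through by 15389 gives δ > 0.57509.

δ > 0.5751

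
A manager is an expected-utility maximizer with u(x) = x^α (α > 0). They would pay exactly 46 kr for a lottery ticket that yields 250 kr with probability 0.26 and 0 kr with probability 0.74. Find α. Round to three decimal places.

Since u(0) = 0, the lottery's EU is 0.26·250^α.
Indifference: 46^α = 0.26·250^α, so (46/250)^α = 0.26.
α = ln(0.26) / ln(46/250) = -1.347074/-1.692820 ≈ 0.796.

α ≈ 0.796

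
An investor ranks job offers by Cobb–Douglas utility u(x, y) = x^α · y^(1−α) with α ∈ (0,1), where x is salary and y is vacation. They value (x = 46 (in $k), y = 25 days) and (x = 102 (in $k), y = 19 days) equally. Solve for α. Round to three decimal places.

The Cobb–Douglas utilities coincide, so 46^α·25^(1−α) = 102^α·19^(1−α).
(46/102)^α = (19/25)^(1−α); take logs: α·ln(46/102) = (1−α)·ln(19/25), i.e. α·-0.796331 = (1−α)·-0.274437.
With A = -0.796331 and B = -0.274437: α·A = (1−α)·B, so α = B/(A+B) = -0.274437/-1.070768 ≈ 0.256.

α ≈ 0.256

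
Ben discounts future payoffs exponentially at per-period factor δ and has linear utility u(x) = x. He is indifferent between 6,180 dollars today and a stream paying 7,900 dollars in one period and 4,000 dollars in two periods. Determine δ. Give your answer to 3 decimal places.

The stream is worth 7900δ + 4000δ² today, so 7900δ + 4000δ² = 6180.
That is, 4000δ² + 7900δ − 6180 = 0, a quadratic in δ.
By the quadratic formula (taking the positive root), δ = (−7900 + √161290000.00) / 8000 ≈ 0.600.

δ ≈ 0.600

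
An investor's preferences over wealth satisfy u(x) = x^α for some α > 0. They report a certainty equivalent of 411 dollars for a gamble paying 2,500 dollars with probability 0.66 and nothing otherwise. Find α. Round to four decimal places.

Since u(0) = 0, the lottery's EU is 0.66·2500^α.
Equating: 411^α = 0.66·2500^α, i.e. 0.1644^α = 0.66.
α = ln(0.66) / ln(411/2500) = -0.4155154/-1.8054528 ≈ 0.2301.

α ≈ 0.2301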